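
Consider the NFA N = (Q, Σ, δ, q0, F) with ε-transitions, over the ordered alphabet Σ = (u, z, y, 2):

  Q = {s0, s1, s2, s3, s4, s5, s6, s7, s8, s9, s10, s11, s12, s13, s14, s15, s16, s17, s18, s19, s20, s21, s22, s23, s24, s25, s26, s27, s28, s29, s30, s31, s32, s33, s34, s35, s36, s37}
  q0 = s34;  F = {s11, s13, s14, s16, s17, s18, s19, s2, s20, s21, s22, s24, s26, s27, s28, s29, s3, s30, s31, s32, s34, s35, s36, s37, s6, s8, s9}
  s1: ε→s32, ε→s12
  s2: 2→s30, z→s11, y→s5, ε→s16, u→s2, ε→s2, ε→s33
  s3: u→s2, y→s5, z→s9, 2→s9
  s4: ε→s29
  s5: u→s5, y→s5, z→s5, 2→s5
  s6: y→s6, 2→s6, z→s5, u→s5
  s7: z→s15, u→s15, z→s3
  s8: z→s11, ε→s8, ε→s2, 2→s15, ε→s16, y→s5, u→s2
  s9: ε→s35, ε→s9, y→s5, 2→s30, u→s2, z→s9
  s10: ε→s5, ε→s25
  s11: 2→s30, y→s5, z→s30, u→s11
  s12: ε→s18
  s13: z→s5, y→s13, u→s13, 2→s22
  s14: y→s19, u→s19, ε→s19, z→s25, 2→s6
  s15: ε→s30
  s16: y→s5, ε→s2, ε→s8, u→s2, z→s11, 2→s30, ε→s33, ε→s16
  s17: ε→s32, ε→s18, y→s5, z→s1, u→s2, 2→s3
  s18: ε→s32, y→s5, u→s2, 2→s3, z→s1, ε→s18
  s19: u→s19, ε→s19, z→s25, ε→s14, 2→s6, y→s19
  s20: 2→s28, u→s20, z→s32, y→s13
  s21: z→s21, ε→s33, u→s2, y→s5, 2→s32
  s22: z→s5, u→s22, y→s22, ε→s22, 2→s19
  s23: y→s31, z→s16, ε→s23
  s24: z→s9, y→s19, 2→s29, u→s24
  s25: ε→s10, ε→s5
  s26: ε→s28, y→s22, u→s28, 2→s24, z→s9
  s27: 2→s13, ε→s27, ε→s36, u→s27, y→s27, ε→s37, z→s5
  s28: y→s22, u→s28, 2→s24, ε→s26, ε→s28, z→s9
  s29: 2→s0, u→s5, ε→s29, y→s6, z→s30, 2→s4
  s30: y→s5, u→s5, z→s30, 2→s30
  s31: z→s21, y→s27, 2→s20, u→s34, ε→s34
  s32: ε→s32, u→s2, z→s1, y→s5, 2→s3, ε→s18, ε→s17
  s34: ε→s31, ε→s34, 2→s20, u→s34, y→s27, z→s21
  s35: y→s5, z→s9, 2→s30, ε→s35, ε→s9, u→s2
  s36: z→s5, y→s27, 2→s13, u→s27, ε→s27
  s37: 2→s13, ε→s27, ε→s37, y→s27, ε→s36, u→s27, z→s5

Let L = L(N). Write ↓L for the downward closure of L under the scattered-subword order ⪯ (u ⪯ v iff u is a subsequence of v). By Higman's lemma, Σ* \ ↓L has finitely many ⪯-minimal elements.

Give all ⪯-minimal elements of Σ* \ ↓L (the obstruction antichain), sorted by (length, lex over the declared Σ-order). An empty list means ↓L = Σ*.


A = [zy, yz, zu2u, zuzzu, 22z2u, 2222u].

|Q|=38, |F|=27, |δ|=168 (50 ε).
min D↑ (18 st, q0=0, F={5}): 0:u→0,z→1,y→2,2→3 1:u→4,z→1,y→5,2→6 2:u→2,z→5,y→2,2→7 3:u→3,z→6,y→7,2→8 4:u→4,z→9,y→5,2→10 5:u→5,z→5,y→5,2→5 6:u→4,z→6,y→5,2→11 7:u→7,z→5,y→7,2→12 8:u→8,z→13,y→12,2→14 9:u→9,z→10,y→5,2→10 10:u→5,z→10,y→5,2→10 11:u→4,z→13,y→5,2→13 12:u→12,z→5,y→12,2→15 13:u→4,z→13,y→5,2→10 14:u→14,z→13,y→15,2→16 15:u→15,z→5,y→15,2→17 16:u→5,z→10,y→17,2→16 17:u→5,z→5,y→17,2→17.
'zy': run [36, 19, 1] end={s5} ∉↓L; 2/2 single-dels accept.
'yz': N↓-sim [36, 11, 3] end={s10,s25,s5} rej; 2/2 deletions ∈↓L.
'zu2u': run [36, 19, 8, 3, 1] end={s5} ∉↓L; 4/4 del acc.
'zuzzu': |S_i|=[36, 19, 8, 3, 2, 1] end={s5} — reject; 5/5 deletions ∈↓L.
'22z2u': |S_i|=[36, 30, 23, 12, 3, 1] end={s5} — reject; 5/5 single-dels accept.
'2222u': |S_i|=[36, 30, 23, 19, 7, 1] end={s5} — reject; 5/5 deletions ∈↓L.
6 obstructions.


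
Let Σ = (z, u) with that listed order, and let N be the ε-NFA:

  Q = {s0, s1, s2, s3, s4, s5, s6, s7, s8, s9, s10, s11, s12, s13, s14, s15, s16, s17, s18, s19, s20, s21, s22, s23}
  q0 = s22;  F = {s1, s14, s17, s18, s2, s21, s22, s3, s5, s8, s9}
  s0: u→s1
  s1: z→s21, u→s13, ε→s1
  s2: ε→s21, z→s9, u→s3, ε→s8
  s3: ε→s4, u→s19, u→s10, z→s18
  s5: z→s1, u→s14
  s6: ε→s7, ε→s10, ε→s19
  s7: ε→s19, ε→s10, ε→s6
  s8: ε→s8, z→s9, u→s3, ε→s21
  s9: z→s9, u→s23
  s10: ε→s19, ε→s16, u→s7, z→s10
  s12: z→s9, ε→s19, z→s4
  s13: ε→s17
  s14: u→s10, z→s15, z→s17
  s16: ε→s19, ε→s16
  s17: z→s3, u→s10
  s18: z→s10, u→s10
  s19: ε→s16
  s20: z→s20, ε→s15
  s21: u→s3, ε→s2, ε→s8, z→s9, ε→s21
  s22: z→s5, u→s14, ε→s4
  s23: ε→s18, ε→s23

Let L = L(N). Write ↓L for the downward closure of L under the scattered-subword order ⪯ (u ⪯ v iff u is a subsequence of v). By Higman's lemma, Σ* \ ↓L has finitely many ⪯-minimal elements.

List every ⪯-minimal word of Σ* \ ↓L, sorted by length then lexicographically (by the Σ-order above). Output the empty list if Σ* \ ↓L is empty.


min(Σ*\↓L) = [uu, uzzzz, zzzzuz, zzzuzz, zzuzzz].

|Q|=24, |F|=11, |δ|=56 (26 ε).
min D↑ (10 st, q0=0, F={5}): 0:z→1,u→2 1:z→3,u→2 2:z→4,u→5 3:z→6,u→4 4:z→7,u→5 5:z→5,u→5 6:z→8,u→7 7:z→9,u→5 8:z→8,u→9 9:z→5,u→5 [Hopcroft].
'uu': |S_i|=[20, 13, 5] end={s10,s16,s19,s6,s7} — reject; 2/2 single-dels accept.
'uzzzz': |S_i|=[20, 13, 10, 8, 6, 5] end={s10,s16,s19,s6,s7} rej; 5/5 del acc.
'zzzzuz': N↓-sim [20, 19, 17, 13, 8, 7, 5] end={s10,s16,s19,s6,s7} — reject; 6/6 deletions ∈↓L.
'zzzuzz': |S_i|=[20, 19, 17, 13, 9, 6, 5] end={s10,s16,s19,s6,s7} — reject; 6/6 deletions ∈↓L.
'zzuzzz': N↓-sim [20, 19, 17, 11, 8, 6, 5] end={s10,s16,s19,s6,s7} ∉↓L; 6/6 deletions ∈↓L.
5 words, ⪯-incomp.


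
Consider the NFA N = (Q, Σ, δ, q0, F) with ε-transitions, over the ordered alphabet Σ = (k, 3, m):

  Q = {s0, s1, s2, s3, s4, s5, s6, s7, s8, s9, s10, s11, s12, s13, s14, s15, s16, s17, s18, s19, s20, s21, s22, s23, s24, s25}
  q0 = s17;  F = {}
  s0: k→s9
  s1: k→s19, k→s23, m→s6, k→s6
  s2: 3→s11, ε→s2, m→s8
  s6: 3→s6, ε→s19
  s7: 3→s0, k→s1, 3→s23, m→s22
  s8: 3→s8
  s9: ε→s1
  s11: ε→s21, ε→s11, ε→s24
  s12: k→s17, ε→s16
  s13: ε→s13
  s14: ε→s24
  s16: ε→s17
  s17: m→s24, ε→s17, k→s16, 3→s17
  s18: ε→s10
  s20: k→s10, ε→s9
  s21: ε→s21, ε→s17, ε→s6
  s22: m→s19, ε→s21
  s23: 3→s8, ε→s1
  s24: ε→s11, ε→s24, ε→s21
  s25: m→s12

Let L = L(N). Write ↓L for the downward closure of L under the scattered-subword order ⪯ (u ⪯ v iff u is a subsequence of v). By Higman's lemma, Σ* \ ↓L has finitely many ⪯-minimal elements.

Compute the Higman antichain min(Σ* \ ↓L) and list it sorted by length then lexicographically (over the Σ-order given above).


|Q|=26, |F|=0, |δ|=42 (21 ε).
min D↑ (1 st, q0=0, F={0}): 0:k→0,3→0,m→0 [Hopcroft].
ε ∈ L(D↑) ⇒ ↓L = ∅.

min(Σ*\↓L) = [ε].


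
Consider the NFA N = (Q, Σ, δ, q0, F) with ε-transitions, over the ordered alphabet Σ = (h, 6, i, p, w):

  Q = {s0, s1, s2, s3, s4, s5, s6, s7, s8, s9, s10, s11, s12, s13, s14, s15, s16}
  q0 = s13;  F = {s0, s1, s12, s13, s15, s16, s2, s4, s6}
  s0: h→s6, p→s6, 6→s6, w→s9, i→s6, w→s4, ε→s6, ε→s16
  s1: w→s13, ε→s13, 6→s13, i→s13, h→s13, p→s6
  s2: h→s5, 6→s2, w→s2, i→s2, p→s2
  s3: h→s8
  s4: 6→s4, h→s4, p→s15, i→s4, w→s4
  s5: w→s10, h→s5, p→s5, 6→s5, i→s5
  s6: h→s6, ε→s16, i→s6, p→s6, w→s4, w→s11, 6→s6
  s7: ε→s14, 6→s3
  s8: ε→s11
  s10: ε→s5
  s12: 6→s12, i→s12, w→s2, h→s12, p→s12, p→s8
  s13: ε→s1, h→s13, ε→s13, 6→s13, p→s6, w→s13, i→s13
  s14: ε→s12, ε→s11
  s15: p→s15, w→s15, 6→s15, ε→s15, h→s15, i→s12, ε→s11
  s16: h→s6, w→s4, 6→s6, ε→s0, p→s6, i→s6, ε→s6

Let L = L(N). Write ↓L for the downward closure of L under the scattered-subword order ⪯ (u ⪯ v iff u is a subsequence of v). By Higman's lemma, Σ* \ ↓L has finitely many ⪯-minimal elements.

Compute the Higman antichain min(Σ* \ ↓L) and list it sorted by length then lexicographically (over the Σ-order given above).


Antichain: [pwpiwh].

|Q|=17, |F|=9, |δ|=70 (15 ε).
min D↑ (7 st, q0=0, F={6}): 0:h→0,6→0,i→0,p→1,w→0 1:h→1,6→1,i→1,p→1,w→2 2:h→2,6→2,i→2,p→3,w→2 3:h→3,6→3,i→4,p→3,w→3 4:h→4,6→4,i→4,p→4,w→5 5:h→6,6→5,i→5,p→5,w→5 6:h→6,6→6,i→6,p→6,w→6.
'pwpiwh': run [14, 12, 9, 7, 6, 3, 2] end={s10,s5} — reject; 6/6 single-dels accept.
1 minimals (antichain).


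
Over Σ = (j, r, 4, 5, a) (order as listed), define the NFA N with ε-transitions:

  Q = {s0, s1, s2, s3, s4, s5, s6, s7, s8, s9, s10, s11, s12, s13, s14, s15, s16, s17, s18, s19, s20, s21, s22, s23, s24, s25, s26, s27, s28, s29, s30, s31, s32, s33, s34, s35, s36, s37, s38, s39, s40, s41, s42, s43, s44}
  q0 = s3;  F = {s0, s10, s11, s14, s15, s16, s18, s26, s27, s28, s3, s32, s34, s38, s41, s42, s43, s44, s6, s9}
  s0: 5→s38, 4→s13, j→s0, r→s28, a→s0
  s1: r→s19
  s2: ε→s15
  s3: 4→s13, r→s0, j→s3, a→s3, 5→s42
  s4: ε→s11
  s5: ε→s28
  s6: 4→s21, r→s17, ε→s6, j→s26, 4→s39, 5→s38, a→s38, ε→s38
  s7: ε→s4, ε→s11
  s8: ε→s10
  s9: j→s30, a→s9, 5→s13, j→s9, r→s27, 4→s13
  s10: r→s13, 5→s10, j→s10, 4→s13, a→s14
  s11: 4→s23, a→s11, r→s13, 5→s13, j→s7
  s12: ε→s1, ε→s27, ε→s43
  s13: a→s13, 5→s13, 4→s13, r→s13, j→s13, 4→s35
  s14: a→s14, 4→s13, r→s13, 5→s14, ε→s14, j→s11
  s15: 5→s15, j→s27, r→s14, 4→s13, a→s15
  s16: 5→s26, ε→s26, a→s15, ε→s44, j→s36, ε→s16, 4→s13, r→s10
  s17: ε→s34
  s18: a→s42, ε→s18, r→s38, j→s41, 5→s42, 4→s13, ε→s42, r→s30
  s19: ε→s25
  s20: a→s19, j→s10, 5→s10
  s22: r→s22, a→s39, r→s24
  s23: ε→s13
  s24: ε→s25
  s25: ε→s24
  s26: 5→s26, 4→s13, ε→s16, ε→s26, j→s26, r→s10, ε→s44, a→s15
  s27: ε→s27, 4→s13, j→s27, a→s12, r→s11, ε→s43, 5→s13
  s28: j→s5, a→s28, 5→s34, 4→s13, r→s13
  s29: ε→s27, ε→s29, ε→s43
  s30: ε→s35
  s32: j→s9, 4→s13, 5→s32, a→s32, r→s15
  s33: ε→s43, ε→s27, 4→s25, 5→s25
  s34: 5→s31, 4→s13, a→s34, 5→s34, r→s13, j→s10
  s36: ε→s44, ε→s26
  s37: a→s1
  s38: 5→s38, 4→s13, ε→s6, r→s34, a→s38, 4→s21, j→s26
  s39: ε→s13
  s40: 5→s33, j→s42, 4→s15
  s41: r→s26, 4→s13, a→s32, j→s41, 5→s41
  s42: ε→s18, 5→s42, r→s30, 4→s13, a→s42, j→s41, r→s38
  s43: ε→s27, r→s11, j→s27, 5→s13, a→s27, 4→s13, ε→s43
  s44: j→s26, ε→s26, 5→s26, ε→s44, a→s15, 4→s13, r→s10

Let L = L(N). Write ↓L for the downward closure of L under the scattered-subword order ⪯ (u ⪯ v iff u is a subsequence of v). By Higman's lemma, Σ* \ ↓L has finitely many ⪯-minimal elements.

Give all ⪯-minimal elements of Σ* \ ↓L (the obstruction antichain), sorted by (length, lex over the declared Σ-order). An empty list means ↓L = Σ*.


Antichain: [4, rrr, 5jaj5].

|Q|=45, |F|=20, |δ|=167 (42 ε).
min D↑ (16 st, q0=0, F={2}): 0:j→0,r→1,4→2,5→3,a→0 1:j→1,r→4,4→2,5→5,a→1 2:j→2,r→2,4→2,5→2,a→2 3:j→6,r→5,4→2,5→3,a→3 4:j→4,r→2,4→2,5→7,a→4 5:j→8,r→7,4→2,5→5,a→5 6:j→6,r→8,4→2,5→6,a→9 7:j→10,r→2,4→2,5→7,a→7 8:j→8,r→10,4→2,5→8,a→11 9:j→12,r→11,4→2,5→9,a→9 10:j→10,r→2,4→2,5→10,a→13 11:j→14,r→13,4→2,5→11,a→11 12:j→12,r→14,4→2,5→2,a→12 13:j→15,r→2,4→2,5→13,a→13 14:j→14,r→15,4→2,5→2,a→14 15:j→15,r→2,4→2,5→2,a→15 (ε-aug+det+¬).
'4': N↓-sim [37, 5] end={s13,s21,s23,s35,s39} rej; 1/1 deletions ∈↓L.
'rrr': N↓-sim [37, 31, 16, 2] end={s13,s35} — reject; 3/3 del acc.
'5jaj5': N↓-sim [37, 33, 24, 18, 15, 2] end={s13,s35} ∉↓L; 5/5 single-dels accept.
3 words, ⪯-incomp.


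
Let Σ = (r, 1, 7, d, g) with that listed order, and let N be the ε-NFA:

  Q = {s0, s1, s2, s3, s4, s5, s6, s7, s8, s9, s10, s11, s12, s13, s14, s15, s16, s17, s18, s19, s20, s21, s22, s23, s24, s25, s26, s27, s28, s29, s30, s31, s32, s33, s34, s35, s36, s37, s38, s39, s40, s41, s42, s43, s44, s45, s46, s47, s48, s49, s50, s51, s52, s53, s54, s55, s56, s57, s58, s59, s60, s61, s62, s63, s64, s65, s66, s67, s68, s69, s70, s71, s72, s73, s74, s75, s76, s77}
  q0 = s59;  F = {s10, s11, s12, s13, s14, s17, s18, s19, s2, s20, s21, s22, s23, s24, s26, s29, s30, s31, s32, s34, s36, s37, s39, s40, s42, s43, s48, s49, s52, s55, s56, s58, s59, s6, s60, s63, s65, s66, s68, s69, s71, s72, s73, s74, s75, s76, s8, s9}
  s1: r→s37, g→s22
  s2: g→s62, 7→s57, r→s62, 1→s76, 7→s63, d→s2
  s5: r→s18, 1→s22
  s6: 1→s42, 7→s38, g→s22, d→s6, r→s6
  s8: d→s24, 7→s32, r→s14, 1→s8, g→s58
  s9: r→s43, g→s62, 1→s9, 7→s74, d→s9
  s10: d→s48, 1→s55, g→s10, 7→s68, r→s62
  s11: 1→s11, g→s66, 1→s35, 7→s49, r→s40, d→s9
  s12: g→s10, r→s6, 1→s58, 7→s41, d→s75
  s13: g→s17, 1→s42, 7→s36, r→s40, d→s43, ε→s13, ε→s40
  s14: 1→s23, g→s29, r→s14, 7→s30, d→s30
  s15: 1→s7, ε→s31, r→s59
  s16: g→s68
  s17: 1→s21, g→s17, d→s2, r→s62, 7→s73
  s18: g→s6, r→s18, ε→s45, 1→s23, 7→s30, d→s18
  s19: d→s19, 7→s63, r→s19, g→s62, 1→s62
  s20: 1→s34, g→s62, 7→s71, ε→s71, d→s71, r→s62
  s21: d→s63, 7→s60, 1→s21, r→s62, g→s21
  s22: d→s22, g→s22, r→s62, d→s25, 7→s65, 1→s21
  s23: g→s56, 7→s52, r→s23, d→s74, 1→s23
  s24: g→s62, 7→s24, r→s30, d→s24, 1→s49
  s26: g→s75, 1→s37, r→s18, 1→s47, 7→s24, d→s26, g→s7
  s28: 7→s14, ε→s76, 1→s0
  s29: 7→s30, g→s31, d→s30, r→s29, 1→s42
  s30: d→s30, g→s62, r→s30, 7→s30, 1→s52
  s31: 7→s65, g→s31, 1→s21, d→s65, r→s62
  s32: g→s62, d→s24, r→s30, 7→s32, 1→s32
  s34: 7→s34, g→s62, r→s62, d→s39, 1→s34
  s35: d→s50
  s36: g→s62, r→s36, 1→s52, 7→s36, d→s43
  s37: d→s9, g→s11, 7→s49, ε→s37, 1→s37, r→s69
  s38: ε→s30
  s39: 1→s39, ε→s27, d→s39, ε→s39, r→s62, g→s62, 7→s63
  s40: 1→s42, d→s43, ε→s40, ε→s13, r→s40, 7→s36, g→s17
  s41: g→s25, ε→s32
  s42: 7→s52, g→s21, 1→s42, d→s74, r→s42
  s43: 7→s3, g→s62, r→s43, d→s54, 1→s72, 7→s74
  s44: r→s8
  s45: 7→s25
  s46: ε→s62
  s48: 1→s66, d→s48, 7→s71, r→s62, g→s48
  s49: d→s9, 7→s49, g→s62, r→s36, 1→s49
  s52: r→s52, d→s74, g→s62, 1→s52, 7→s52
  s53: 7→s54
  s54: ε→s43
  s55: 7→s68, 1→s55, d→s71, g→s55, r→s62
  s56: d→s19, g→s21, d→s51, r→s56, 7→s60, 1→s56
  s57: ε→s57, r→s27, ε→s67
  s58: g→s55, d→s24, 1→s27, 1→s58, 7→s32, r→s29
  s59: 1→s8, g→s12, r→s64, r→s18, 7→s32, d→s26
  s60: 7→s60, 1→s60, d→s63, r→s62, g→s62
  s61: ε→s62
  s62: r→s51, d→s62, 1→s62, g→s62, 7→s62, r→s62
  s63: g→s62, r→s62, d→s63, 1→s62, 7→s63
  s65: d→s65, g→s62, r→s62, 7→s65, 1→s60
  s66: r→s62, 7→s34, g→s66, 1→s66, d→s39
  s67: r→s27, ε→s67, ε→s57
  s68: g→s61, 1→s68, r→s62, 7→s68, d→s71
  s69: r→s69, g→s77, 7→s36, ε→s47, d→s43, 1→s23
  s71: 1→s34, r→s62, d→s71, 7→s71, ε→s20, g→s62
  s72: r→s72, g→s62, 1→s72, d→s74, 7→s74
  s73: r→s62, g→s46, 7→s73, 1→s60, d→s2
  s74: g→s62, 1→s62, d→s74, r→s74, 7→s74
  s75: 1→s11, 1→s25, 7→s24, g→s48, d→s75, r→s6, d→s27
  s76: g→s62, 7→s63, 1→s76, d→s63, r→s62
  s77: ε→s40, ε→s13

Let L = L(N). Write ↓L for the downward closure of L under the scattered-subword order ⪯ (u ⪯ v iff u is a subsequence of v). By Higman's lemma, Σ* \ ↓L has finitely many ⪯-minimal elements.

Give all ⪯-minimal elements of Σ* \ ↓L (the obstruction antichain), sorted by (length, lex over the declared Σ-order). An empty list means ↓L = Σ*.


|Q|=78, |F|=48, |δ|=297 (24 ε).
min D↑ (47 st, q0=0, F={12}): 0:r→1,1→2,7→3,d→4,g→5 1:r→1,1→6,7→7,d→1,g→8 2:r→9,1→2,7→3,d→10,g→11 3:r→7,1→3,7→3,d→10,g→12 4:r→1,1→13,7→10,d→4,g→14 5:r→8,1→11,7→3,d→14,g→15 6:r→6,1→6,7→16,d→17,g→18 7:r→7,1→16,7→7,d→7,g→12 8:r→8,1→19,7→7,d→8,g→20 9:r→9,1→6,7→7,d→7,g→21 10:r→7,1→22,7→10,d→10,g→12 11:r→21,1→11,7→3,d→10,g→23 12:r→12,1→12,7→12,d→12,g→12 13:r→24,1→13,7→22,d→25,g→26 14:r→8,1→26,7→10,d→14,g→27 15:r→12,1→23,7→28,d→27,g→15 16:r→16,1→16,7→16,d→17,g→12 17:r→17,1→12,7→17,d→17,g→12 18:r→18,1→18,7→29,d→30,g→31 19:r→19,1→19,7→16,d→17,g→31 20:r→12,1→31,7→32,d→20,g→20 21:r→21,1→19,7→7,d→7,g→33 22:r→34,1→22,7→22,d→25,g→12 23:r→12,1→23,7→28,d→35,g→23 24:r→24,1→6,7→34,d→36,g→37 25:r→36,1→25,7→17,d→25,g→12 26:r→37,1→26,7→22,d→25,g→38 27:r→12,1→38,7→35,d→27,g→27 28:r→12,1→28,7→28,d→35,g→12 29:r→12,1→29,7→29,d→39,g→12 30:r→30,1→12,7→39,d→30,g→12 31:r→12,1→31,7→29,d→39,g→31 32:r→12,1→29,7→32,d→32,g→12 33:r→12,1→31,7→32,d→32,g→33 34:r→34,1→16,7→34,d→36,g→12 35:r→12,1→40,7→35,d→35,g→12 36:r→36,1→41,7→17,d→36,g→12 37:r→37,1→19,7→34,d→36,g→42 38:r→12,1→38,7→40,d→43,g→38 39:r→12,1→12,7→39,d→39,g→12 40:r→12,1→40,7→40,d→43,g→12 41:r→41,1→41,7→17,d→17,g→12 42:r→12,1→31,7→44,d→45,g→42 43:r→12,1→43,7→39,d→43,g→12 44:r→12,1→29,7→44,d→45,g→12 45:r→12,1→46,7→39,d→45,g→12 46:r→12,1→46,7→39,d→39,g→12 [Hopcroft].
'7g': run [67, 33, 5] end={s25,s46,s51,s61,s62} rej; 2/2 del acc.
'1dg': run [67, 53, 27, 2] end={s51,s62} — reject; 3/3 del acc.
'ggr': N↓-sim [67, 56, 27, 3] end={s27,s51,s62} rej; 3/3 deletions ∈↓L.
'r1d1': run [67, 41, 13, 5, 2] end={s51,s62} ∉↓L; 4/4 del acc.
'r1g7r': |S_i|=[67, 41, 13, 7, 4, 2] end={s51,s62} rej; 5/5 deletions ∈↓L.
'd1d71': |S_i|=[67, 53, 39, 17, 8, 2] end={s51,s62} — reject; 5/5 del acc.
6 obstructions.

Antichain: [7g, 1dg, ggr, r1d1, r1g7r, d1d71].


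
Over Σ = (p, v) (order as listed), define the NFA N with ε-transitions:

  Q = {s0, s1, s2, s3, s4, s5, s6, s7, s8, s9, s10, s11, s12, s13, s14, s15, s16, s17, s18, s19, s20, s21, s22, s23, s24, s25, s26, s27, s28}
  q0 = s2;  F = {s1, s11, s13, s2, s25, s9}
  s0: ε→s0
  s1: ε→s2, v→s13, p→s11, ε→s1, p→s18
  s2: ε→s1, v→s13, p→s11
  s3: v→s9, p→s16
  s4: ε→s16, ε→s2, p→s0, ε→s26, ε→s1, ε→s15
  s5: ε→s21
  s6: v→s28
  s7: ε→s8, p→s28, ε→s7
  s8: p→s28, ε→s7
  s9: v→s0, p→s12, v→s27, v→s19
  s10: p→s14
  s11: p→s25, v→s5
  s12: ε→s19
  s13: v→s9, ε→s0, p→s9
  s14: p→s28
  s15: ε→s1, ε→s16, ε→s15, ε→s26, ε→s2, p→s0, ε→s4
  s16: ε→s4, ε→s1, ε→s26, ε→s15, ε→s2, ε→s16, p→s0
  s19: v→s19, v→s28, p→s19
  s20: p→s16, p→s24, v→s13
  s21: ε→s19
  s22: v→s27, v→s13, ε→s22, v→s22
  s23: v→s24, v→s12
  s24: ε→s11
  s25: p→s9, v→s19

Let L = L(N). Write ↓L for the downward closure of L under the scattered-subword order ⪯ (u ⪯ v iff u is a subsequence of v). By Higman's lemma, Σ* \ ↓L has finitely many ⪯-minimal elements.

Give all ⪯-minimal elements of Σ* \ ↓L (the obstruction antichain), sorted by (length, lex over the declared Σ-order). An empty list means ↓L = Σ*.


|Q|=29, |F|=6, |δ|=66 (30 ε).
min D↑ (6 st, q0=0, F={4}): 0:p→1,v→2 1:p→3,v→4 2:p→5,v→5 3:p→5,v→4 4:p→4,v→4 5:p→4,v→4 (ε-aug+det+¬).
'pv': run [14, 11, 6] end={s0,s19,s21,s27,s28,s5} ∉↓L; 2/2 single-dels accept.
'vpp': N↓-sim [14, 9, 6, 3] end={s12,s19,s28} ∉↓L; 3/3 single-dels accept.
'vvp': |S_i|=[14, 9, 6, 3] end={s12,s19,s28} ∉↓L; 3/3 single-dels accept.
'vvv': N↓-sim [14, 9, 6, 4] end={s0,s19,s27,s28} ∉↓L; 3/3 deletions ∈↓L.
'pppp': |S_i|=[14, 11, 7, 6, 3] end={s12,s19,s28} ∉↓L; 4/4 deletions ∈↓L.
5 obstructions.

min(Σ*\↓L) = [pv, vpp, vvp, vvv, pppp].


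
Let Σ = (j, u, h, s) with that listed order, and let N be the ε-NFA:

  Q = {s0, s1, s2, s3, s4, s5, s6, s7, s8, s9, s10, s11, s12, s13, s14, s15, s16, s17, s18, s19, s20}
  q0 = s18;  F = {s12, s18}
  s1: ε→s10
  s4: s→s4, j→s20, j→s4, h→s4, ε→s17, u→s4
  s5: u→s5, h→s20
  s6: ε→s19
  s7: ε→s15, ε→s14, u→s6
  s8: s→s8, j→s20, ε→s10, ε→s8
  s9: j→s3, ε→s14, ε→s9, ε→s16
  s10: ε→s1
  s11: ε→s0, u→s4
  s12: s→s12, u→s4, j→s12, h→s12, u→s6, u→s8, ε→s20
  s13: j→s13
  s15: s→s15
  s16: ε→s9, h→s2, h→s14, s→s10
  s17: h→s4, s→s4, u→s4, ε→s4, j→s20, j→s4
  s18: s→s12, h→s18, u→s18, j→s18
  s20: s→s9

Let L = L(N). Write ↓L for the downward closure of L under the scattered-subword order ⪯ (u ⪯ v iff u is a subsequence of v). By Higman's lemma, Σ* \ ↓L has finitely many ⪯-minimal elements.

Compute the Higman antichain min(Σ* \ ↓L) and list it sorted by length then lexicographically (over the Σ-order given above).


|Q|=21, |F|=2, |δ|=48 (15 ε).
min D↑ (3 st, q0=0, F={2}): 0:j→0,u→0,h→0,s→1 1:j→1,u→2,h→1,s→1 2:j→2,u→2,h→2,s→2 [Hopcroft].
'su': run [15, 14, 13] end={s1,s10,s14,s16,s17,s19,s2,s20,s3,s4,s6,s8,…} ∉↓L; 2/2 deletions ∈↓L.
1 minimals (antichain).

Antichain: [su].


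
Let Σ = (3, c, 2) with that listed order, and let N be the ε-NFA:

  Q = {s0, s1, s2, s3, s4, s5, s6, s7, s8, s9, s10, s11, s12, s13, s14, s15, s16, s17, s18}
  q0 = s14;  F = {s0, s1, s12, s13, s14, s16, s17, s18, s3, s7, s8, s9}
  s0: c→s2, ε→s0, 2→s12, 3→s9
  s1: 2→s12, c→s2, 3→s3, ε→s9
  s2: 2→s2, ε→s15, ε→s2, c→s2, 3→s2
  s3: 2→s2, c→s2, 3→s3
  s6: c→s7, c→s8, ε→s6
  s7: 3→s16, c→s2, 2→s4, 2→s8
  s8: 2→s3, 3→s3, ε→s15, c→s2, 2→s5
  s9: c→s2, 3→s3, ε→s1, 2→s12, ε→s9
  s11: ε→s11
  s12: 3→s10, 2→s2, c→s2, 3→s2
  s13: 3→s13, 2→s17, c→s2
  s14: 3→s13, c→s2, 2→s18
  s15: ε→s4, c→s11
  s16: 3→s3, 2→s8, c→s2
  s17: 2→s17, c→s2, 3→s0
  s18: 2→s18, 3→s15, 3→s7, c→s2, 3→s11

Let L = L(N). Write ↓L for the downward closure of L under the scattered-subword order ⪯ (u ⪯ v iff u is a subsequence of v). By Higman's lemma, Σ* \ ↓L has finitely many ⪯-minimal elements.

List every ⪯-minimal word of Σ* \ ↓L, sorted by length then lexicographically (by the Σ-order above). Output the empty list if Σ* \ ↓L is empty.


Antichain: [c, 32323, 32322, 23332, 23232, 23222].

|Q|=19, |F|=12, |δ|=57 (10 ε).
min D↑ (12 st, q0=0, F={2}): 0:3→1,c→2,2→3 1:3→1,c→2,2→4 2:3→2,c→2,2→2 3:3→5,c→2,2→3 4:3→6,c→2,2→4 5:3→7,c→2,2→8 6:3→9,c→2,2→10 7:3→11,c→2,2→8 8:3→11,c→2,2→11 9:3→11,c→2,2→10 10:3→2,c→2,2→2 11:3→11,c→2,2→2 (ε-aug+det+¬).
'c': run [18, 4] end={s11,s15,s2,s4} — reject; 1/1 deletions ∈↓L.
'32323': run [18, 16, 13, 10, 6, 5] end={s10,s11,s15,s2,s4} ∉↓L; 5/5 deletions ∈↓L.
'32322': N↓-sim [18, 16, 13, 10, 6, 4] end={s11,s15,s2,s4} ∉↓L; 5/5 single-dels accept.
'23332': N↓-sim [18, 16, 14, 12, 6, 4] end={s11,s15,s2,s4} rej; 5/5 deletions ∈↓L.
'23232': N↓-sim [18, 16, 14, 9, 6, 4] end={s11,s15,s2,s4} rej; 5/5 single-dels accept.
'23222': |S_i|=[18, 16, 14, 9, 6, 4] end={s11,s15,s2,s4} ∉↓L; 5/5 deletions ∈↓L.
6 obstructions.


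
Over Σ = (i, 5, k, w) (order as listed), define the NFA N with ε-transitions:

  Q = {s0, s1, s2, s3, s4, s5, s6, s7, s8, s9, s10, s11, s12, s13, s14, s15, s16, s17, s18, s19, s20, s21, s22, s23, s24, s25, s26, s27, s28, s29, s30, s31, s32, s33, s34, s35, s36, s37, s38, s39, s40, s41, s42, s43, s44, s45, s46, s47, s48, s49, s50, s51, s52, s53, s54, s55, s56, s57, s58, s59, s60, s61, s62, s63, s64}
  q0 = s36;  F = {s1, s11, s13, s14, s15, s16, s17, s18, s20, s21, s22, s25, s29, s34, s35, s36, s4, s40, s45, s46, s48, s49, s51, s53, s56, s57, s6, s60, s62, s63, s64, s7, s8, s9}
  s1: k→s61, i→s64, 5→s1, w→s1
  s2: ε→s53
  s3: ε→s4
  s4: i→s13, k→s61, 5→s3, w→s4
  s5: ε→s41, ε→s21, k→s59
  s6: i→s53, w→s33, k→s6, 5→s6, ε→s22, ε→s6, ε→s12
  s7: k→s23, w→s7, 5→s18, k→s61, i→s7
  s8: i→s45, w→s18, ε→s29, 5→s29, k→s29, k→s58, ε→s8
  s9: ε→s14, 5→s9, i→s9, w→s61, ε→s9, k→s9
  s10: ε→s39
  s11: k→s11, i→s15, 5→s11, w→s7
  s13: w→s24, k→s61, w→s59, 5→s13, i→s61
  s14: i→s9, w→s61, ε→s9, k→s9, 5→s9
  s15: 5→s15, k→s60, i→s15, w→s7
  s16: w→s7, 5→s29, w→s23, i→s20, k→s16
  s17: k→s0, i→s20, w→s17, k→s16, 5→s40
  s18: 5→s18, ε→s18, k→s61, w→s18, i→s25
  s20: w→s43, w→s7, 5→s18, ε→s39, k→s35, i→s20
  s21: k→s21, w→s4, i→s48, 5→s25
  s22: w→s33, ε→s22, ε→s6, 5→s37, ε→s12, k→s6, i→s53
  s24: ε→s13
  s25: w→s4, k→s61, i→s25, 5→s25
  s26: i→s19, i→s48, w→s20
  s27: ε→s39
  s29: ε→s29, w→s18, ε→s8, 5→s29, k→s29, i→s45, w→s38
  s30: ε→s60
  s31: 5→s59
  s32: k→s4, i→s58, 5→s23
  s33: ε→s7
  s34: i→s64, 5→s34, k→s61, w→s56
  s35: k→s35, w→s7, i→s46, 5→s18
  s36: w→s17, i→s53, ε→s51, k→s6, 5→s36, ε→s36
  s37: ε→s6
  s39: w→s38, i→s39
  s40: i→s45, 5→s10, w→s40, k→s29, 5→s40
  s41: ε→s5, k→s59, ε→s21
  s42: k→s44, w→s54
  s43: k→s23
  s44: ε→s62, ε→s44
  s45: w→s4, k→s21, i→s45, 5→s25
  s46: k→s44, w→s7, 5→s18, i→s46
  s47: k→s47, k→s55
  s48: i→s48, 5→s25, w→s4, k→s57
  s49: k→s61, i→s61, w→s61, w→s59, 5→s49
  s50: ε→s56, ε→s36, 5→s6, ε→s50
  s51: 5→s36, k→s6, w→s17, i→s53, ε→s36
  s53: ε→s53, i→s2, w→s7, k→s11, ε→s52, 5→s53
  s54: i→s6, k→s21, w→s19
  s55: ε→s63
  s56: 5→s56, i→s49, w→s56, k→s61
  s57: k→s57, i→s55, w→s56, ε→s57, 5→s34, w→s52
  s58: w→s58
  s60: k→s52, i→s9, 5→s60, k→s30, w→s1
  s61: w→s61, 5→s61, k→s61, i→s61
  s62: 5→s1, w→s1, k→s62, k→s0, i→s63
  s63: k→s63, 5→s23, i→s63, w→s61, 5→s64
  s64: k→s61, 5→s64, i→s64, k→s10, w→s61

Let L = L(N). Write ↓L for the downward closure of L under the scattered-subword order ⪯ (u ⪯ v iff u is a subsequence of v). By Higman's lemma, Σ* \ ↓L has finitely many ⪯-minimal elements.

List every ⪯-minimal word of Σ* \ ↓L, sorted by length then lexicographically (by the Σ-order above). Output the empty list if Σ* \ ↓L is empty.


Antichain: [iwk, kwk, wi5k, ikikiw, w5iwii].

|Q|=65, |F|=34, |δ|=214 (39 ε).
min D↑ (31 st, q0=0, F={11}): 0:i→1,5→0,k→2,w→3 1:i→1,5→1,k→4,w→5 2:i→1,5→2,k→2,w→5 3:i→6,5→7,k→8,w→3 4:i→9,5→4,k→4,w→5 5:i→5,5→10,k→11,w→5 6:i→6,5→10,k→12,w→5 7:i→13,5→7,k→14,w→7 8:i→6,5→14,k→8,w→5 9:i→9,5→9,k→15,w→5 10:i→16,5→10,k→11,w→10 11:i→11,5→11,k→11,w→11 12:i→17,5→10,k→12,w→5 13:i→13,5→16,k→18,w→19 14:i→13,5→14,k→14,w→10 15:i→20,5→15,k→15,w→21 16:i→16,5→16,k→11,w→19 17:i→17,5→10,k→22,w→5 18:i→23,5→16,k→18,w→19 19:i→24,5→19,k→11,w→19 20:i→20,5→20,k→20,w→11 21:i→25,5→21,k→11,w→21 22:i→26,5→21,k→22,w→21 23:i→23,5→16,k→27,w→19 24:i→11,5→24,k→11,w→24 25:i→25,5→25,k→11,w→11 26:i→26,5→25,k→26,w→11 27:i→26,5→28,k→27,w→29 28:i→25,5→28,k→11,w→29 29:i→30,5→29,k→11,w→29 30:i→11,5→30,k→11,w→11.
'iwk': N↓-sim [53, 40, 19, 5] end={s10,s23,s38,s39,s61} — reject; 3/3 del acc.
'kwk': run [53, 49, 21, 5] end={s10,s23,s38,s39,s61} ∉↓L; 3/3 single-dels accept.
'wi5k': |S_i|=[53, 39, 32, 17, 4] end={s10,s38,s39,s61} — reject; 4/4 deletions ∈↓L.
'ikikiw': N↓-sim [53, 40, 35, 32, 22, 12, 3] end={s38,s59,s61} ∉↓L; 6/6 del acc.
'w5iwii': |S_i|=[53, 39, 28, 22, 10, 5, 1] end={s61} — reject; 6/6 deletions ∈↓L.
5 words, ⪯-incomp.


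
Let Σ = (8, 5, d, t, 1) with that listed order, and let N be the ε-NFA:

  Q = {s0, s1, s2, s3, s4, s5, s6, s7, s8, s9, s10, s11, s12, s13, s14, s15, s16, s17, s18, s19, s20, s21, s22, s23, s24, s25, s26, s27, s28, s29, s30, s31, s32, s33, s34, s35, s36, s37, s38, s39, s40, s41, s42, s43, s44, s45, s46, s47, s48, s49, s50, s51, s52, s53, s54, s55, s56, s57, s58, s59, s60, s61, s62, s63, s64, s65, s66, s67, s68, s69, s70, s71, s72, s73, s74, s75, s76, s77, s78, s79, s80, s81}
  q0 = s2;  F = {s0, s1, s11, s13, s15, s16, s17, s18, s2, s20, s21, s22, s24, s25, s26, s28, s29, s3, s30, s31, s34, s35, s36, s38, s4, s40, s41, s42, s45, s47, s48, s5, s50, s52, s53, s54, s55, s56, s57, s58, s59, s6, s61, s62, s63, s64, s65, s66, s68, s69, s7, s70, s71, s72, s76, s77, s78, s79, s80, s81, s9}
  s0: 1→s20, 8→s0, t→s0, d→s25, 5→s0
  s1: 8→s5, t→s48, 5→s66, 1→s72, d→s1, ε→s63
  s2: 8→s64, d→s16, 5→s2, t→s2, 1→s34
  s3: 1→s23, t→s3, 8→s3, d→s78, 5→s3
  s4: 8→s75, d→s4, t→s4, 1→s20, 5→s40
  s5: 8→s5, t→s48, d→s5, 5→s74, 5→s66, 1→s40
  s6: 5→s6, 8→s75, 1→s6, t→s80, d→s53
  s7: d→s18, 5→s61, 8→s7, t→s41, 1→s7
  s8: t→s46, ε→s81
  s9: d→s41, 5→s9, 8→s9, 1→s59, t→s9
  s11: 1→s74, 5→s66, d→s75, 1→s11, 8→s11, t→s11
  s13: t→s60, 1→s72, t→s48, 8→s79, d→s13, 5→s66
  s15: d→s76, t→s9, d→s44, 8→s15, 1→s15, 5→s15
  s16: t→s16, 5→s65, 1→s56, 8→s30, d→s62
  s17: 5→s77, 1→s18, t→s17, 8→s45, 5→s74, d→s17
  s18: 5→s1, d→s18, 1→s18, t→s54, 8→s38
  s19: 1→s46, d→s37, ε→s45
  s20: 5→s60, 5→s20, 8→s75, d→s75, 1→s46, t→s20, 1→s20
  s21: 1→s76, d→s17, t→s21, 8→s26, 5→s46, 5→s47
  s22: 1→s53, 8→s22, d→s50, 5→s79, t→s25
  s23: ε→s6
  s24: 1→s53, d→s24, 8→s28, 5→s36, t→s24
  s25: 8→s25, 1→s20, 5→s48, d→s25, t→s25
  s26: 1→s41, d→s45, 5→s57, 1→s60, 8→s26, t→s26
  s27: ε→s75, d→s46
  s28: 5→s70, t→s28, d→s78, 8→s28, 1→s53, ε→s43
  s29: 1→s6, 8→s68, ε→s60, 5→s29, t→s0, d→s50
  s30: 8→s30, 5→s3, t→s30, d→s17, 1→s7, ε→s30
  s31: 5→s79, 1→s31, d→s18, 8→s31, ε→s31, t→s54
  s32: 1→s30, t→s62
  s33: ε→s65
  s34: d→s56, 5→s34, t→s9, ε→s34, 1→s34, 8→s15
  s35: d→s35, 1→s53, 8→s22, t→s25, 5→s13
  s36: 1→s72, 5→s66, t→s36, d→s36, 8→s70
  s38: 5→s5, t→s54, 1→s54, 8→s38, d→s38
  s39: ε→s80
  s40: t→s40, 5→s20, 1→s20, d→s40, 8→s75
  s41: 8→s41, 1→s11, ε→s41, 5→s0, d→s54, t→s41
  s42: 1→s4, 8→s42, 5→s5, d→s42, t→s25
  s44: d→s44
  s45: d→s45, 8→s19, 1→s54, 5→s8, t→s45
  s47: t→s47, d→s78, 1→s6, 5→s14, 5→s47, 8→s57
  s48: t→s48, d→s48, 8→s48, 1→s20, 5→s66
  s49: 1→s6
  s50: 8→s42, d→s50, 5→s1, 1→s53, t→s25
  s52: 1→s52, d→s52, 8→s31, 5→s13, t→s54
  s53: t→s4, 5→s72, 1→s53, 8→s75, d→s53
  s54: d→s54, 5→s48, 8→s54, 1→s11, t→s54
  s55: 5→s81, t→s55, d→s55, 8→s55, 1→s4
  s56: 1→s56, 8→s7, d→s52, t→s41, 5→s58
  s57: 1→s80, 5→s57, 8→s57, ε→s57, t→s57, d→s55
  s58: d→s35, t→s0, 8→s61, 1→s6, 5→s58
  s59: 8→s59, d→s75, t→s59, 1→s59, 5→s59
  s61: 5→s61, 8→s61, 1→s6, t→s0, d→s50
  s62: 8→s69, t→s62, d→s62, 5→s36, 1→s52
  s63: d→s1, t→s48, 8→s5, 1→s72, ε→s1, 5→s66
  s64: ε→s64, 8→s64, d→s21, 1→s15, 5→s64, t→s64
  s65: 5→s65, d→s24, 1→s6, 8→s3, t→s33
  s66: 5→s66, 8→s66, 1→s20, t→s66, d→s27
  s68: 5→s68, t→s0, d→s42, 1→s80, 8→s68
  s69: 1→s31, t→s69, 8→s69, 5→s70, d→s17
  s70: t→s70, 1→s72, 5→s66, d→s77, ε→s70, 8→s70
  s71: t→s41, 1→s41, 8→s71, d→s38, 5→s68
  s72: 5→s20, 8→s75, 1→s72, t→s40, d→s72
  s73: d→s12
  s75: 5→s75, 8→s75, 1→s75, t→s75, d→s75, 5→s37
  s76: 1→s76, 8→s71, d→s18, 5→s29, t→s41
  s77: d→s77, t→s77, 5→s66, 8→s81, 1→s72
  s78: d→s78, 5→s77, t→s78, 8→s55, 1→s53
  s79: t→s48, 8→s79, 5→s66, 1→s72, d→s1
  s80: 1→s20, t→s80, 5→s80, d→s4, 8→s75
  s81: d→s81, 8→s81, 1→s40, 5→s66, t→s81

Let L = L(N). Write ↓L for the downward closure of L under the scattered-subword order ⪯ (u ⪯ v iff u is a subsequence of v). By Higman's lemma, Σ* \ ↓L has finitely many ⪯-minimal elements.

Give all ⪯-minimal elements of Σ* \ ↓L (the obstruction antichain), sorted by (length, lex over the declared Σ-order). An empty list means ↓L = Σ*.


|Q|=82, |F|=61, |δ|=347 (17 ε).
min D↑ (61 st, q0=0, F={35}): 0:8→1,5→0,d→2,t→0,1→3 1:8→1,5→1,d→4,t→1,1→5 2:8→6,5→7,d→8,t→2,1→9 3:8→5,5→3,d→9,t→10,1→3 4:8→11,5→12,d→13,t→4,1→14 5:8→5,5→5,d→14,t→10,1→5 6:8→6,5→15,d→13,t→6,1→16 7:8→15,5→7,d→17,t→7,1→18 8:8→19,5→20,d→8,t→8,1→21 9:8→16,5→22,d→21,t→23,1→9 10:8→10,5→10,d→23,t→10,1→24 11:8→11,5→25,d→26,t→11,1→23 12:8→25,5→12,d→27,t→12,1→18 13:8→26,5→28,d→13,t→13,1→29 14:8→30,5→31,d→29,t→23,1→14 15:8→15,5→15,d→27,t→15,1→18 16:8→16,5→32,d→29,t→23,1→16 17:8→33,5→20,d→17,t→17,1→34 18:8→35,5→18,d→34,t→36,1→18 19:8→19,5→37,d→13,t→19,1→38 20:8→37,5→39,d→20,t→20,1→40 21:8→38,5→41,d→21,t→42,1→21 22:8→32,5→22,d→43,t→44,1→18 23:8→23,5→44,d→42,t→23,1→45 24:8→24,5→24,d→35,t→24,1→24 25:8→25,5→25,d→46,t→25,1→36 26:8→26,5→47,d→26,t→26,1→42 27:8→46,5→28,d→27,t→27,1→34 28:8→47,5→39,d→28,t→28,1→40 29:8→48,5→49,d→29,t→42,1→29 30:8→30,5→50,d→48,t→23,1→23 31:8→50,5→31,d→51,t→44,1→18 32:8→32,5→32,d→51,t→44,1→18 33:8→33,5→37,d→27,t→33,1→34 34:8→35,5→40,d→34,t→52,1→34 35:8→35,5→35,d→35,t→35,1→35 36:8→35,5→36,d→52,t→36,1→53 37:8→37,5→39,d→28,t→37,1→40 38:8→38,5→54,d→29,t→42,1→38 39:8→39,5→39,d→35,t→39,1→53 40:8→35,5→53,d→40,t→55,1→40 41:8→54,5→39,d→41,t→56,1→40 42:8→42,5→56,d→42,t→42,1→45 43:8→57,5→41,d→43,t→58,1→34 44:8→44,5→44,d→58,t→44,1→53 45:8→45,5→39,d→35,t→45,1→45 46:8→46,5→47,d→46,t→46,1→52 47:8→47,5→39,d→47,t→47,1→55 48:8→48,5→59,d→48,t→42,1→42 49:8→59,5→39,d→49,t→56,1→40 50:8→50,5→50,d→60,t→44,1→36 51:8→60,5→49,d→51,t→58,1→34 52:8→35,5→55,d→52,t→52,1→53 53:8→35,5→53,d→35,t→53,1→53 54:8→54,5→39,d→49,t→56,1→40 55:8→35,5→53,d→55,t→55,1→53 56:8→56,5→39,d→56,t→56,1→53 57:8→57,5→54,d→51,t→58,1→34 58:8→58,5→56,d→58,t→58,1→53 59:8→59,5→39,d→59,t→56,1→55 60:8→60,5→59,d→60,t→58,1→52.
'd518': N↓-sim [74, 68, 47, 12, 2] end={s37,s75} — reject; 4/4 del acc.
'1t1d': run [74, 47, 19, 10, 4] end={s27,s37,s46,s75} ∉↓L; 4/4 del acc.
'dd55d': run [74, 68, 45, 21, 8, 4] end={s27,s37,s46,s75} — reject; 5/5 del acc.
'8d811d': |S_i|=[74, 61, 45, 29, 17, 9, 4] end={s27,s37,s46,s75} rej; 6/6 single-dels accept.
4 words, ⪯-incomp.

A = [d518, 1t1d, dd55d, 8d811d].


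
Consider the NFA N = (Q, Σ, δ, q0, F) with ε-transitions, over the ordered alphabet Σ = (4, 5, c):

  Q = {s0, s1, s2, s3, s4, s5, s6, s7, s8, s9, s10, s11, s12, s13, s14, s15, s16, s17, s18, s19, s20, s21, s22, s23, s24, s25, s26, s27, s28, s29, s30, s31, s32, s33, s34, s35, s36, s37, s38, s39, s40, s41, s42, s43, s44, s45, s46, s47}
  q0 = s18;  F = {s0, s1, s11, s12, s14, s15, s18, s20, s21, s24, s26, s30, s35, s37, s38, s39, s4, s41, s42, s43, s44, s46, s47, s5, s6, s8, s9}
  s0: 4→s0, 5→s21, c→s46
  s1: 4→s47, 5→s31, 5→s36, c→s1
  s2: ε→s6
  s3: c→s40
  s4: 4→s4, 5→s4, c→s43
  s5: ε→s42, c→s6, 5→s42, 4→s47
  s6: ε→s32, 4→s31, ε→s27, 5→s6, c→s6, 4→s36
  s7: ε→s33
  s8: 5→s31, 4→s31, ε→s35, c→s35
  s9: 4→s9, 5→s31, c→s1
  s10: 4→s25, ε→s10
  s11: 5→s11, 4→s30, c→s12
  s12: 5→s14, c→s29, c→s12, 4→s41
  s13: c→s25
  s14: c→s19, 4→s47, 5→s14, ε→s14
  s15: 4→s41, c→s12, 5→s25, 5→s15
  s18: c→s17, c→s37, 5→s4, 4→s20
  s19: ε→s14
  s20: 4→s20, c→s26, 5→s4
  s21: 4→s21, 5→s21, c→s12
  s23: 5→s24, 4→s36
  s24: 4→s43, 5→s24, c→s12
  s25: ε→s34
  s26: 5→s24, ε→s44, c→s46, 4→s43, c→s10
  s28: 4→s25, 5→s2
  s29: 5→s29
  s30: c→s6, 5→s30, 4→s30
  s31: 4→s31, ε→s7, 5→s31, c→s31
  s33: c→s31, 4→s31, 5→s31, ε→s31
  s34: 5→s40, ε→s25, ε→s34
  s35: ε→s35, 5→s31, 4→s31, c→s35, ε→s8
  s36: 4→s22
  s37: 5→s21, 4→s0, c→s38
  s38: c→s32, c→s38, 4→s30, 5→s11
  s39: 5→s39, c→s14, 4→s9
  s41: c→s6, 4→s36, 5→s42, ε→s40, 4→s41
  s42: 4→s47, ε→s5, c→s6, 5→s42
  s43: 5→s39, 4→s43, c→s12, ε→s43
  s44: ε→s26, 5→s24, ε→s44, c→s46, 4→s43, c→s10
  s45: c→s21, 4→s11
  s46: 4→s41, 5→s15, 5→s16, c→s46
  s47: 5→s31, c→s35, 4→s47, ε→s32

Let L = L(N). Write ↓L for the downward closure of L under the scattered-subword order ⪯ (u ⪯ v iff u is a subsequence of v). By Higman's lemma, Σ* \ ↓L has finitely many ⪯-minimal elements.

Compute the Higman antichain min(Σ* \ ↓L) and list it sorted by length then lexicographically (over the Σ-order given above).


|Q|=48, |F|=27, |δ|=132 (23 ε).
min D↑ (25 st, q0=0, F={21}): 0:4→1,5→2,c→3 1:4→1,5→2,c→4 2:4→2,5→2,c→5 3:4→6,5→7,c→8 4:4→5,5→9,c→10 5:4→5,5→11,c→12 6:4→6,5→7,c→10 7:4→7,5→7,c→12 8:4→13,5→14,c→8 9:4→5,5→9,c→12 10:4→15,5→16,c→10 11:4→17,5→11,c→18 12:4→15,5→18,c→12 13:4→13,5→13,c→19 14:4→13,5→14,c→12 15:4→15,5→20,c→19 16:4→15,5→16,c→12 17:4→17,5→21,c→22 18:4→23,5→18,c→18 19:4→21,5→19,c→19 20:4→23,5→20,c→19 21:4→21,5→21,c→21 22:4→23,5→21,c→22 23:4→23,5→21,c→24 24:4→21,5→21,c→24.
'5c545': |S_i|=[42, 32, 23, 19, 11, 5] end={s22,s31,s33,s36,s7} ∉↓L; 5/5 single-dels accept.
'cc4c4': |S_i|=[42, 39, 29, 18, 10, 5] end={s22,s31,s33,s36,s7} — reject; 5/5 del acc.
'4c4545': N↓-sim [42, 37, 32, 25, 20, 11, 5] end={s22,s31,s33,s36,s7} ∉↓L; 6/6 del acc.
3 minimals (antichain).

A = [5c545, cc4c4, 4c4545].


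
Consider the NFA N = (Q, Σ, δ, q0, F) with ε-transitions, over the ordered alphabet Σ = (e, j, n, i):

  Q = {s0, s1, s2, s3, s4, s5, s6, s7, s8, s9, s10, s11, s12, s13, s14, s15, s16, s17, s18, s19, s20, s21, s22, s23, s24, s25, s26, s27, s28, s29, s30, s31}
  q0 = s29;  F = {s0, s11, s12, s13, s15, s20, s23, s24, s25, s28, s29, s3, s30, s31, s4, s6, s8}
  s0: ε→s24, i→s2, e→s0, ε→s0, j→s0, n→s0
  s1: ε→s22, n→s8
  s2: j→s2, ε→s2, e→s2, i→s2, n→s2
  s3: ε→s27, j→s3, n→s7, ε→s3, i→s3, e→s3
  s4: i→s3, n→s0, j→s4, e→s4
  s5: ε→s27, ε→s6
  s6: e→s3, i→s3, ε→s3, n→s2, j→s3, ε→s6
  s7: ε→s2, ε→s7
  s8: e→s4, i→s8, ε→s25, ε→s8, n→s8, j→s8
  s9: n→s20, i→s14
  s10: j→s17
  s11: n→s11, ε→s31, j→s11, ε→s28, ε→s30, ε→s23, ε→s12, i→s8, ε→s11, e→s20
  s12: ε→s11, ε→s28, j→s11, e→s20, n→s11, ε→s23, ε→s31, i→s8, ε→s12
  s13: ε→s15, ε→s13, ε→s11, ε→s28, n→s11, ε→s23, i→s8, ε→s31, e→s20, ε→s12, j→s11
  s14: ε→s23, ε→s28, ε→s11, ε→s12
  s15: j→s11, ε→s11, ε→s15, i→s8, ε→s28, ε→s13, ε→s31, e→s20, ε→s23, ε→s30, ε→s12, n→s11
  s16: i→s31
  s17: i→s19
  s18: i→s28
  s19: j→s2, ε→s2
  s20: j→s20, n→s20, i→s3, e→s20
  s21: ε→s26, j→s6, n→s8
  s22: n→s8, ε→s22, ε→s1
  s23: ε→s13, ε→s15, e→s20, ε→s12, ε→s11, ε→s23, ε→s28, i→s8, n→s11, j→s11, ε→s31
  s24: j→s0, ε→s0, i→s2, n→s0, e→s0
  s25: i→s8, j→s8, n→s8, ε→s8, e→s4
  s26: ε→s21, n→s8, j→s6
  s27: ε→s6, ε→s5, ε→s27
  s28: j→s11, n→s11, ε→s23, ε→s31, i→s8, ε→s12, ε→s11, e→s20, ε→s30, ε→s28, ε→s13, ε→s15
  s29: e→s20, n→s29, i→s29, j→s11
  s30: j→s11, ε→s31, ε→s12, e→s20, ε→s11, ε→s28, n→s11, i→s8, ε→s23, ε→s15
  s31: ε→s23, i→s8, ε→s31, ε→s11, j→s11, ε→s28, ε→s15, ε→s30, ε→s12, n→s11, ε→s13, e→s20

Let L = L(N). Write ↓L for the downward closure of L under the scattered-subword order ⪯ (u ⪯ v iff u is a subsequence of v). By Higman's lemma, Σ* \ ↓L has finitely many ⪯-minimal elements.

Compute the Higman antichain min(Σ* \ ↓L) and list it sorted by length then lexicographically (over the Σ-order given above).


Antichain: [ein, jieni].

|Q|=32, |F|=17, |δ|=168 (83 ε).
min D↑ (8 st, q0=0, F={5}): 0:e→1,j→2,n→0,i→0 1:e→1,j→1,n→1,i→3 2:e→1,j→2,n→2,i→4 3:e→3,j→3,n→5,i→3 4:e→6,j→4,n→4,i→4 5:e→5,j→5,n→5,i→5 6:e→6,j→6,n→7,i→3 7:e→7,j→7,n→7,i→5 (ε-aug+det+¬).
'ein': run [21, 10, 6, 2] end={s2,s7} — reject; 3/3 deletions ∈↓L.
'jieni': N↓-sim [21, 20, 11, 9, 4, 1] end={s2} rej; 5/5 single-dels accept.
2 words, ⪯-incomp.
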